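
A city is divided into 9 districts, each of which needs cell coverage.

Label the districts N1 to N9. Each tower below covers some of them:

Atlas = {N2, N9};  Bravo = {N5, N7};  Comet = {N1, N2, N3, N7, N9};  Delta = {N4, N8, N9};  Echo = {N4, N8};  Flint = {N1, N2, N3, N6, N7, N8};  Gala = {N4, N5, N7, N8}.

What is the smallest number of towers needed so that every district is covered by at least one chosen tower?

Take {Bravo, Delta, Flint}. Their union is {N1, N2, N3, N4, N5, N6, N7, N8, N9}, which is all 9 districts.
Only Flint contains N6, so Flint is forced; the remaining 3 districts need at least 2 more towers (each remaining tower adds at most 2) — so at least 3 towers are needed, and 3 is optimal.

3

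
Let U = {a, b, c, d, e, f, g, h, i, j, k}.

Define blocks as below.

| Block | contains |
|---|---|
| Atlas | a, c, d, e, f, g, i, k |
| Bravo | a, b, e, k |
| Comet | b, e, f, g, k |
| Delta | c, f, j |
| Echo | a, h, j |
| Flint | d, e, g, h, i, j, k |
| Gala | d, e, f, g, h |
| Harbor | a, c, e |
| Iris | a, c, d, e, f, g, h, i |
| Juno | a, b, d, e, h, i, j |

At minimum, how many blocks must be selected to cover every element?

Atlas and Juno cover everything between them: the union {a, b, c, d, e, f, g, h, i, j, k} is all of U.
No single block has all 11 elements (the largest, Atlas, has 8), so 2 is optimal.

2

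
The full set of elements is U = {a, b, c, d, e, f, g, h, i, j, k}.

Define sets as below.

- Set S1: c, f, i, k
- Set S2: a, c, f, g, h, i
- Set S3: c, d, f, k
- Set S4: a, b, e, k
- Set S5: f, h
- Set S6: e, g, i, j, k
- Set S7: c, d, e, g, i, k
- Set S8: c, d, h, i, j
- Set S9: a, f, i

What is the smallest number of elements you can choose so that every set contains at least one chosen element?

Take T = {f, h, k}. Each listed set contains at least one of these, so T is a hitting set of size 3.
No choice of 2 elements meets every set, so 3 is the minimum.

3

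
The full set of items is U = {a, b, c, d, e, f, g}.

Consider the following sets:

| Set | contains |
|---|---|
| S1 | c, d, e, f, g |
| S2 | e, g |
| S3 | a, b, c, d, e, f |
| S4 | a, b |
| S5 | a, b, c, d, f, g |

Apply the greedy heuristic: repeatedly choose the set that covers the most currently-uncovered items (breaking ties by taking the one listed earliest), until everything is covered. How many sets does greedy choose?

2

Greedy: pick S3 (covers 6 new) → pick S1 (covers 1 new). Total picks: 2.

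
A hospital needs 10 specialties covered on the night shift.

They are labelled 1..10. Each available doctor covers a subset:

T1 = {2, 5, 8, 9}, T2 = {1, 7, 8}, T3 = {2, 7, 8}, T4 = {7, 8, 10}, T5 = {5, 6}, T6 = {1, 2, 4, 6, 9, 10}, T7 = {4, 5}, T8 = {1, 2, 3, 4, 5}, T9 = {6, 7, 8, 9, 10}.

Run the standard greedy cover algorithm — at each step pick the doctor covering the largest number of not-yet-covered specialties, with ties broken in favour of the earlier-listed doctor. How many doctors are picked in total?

Greedy: pick T6 (covers 6 new) → pick T1 (covers 2 new) → pick T2 (covers 1 new) → pick T8 (covers 1 new). Total picks: 4.
(The true minimum cover uses only 2 doctors, so greedy is not optimal here.)

4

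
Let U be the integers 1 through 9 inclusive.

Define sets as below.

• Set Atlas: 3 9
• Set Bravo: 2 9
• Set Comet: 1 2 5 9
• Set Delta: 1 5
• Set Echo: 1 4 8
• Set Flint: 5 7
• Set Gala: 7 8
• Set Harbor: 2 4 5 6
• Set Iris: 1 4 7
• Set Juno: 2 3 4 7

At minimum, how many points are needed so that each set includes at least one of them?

H = {4, 5, 7, 9} meets every set (each contains at least one member of H), and |H| = 4.
No choice of 3 points meets every set, so 4 is the minimum.

4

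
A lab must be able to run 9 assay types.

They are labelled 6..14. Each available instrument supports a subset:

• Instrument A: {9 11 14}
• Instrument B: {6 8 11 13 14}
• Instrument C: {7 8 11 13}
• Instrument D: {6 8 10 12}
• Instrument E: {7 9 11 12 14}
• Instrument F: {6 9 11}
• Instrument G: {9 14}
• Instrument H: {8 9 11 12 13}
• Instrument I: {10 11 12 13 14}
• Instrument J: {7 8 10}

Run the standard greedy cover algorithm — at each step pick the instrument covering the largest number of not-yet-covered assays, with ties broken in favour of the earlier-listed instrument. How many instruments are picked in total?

3

Greedy: pick B (covers 5 new) → pick E (covers 3 new) → pick D (covers 1 new). Total picks: 3.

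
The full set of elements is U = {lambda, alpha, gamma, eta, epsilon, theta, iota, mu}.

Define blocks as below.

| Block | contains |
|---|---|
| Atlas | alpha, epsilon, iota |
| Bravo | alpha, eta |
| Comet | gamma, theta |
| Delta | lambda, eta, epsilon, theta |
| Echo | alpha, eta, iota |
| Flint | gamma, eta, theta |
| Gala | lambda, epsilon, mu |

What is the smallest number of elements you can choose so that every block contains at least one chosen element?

H = {eta, epsilon, theta} meets every block (each contains at least one member of H), and |H| = 3.
The blocks Bravo, Comet, Gala are pairwise disjoint, so any hitting set needs a separate element for each — at least 3. Hence 3 is optimal.

3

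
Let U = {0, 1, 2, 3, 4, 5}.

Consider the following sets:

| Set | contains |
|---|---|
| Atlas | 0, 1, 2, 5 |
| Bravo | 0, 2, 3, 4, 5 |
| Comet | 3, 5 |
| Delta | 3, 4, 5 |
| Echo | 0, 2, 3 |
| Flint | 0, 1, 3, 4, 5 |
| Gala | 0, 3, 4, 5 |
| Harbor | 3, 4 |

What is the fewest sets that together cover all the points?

2

Atlas and Bravo cover everything between them: the union {0, 1, 2, 3, 4, 5} is all of U.
No single set has all 6 points (the largest, Bravo, has 5), so 2 is optimal.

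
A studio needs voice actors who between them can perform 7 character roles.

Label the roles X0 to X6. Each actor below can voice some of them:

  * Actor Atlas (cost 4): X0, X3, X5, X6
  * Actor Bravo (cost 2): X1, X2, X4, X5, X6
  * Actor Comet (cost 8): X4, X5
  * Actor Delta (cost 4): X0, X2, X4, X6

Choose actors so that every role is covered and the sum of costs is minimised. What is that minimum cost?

Atlas, Bravo together cover every role (Atlas ∪ Bravo = {X0, X1, X2, X3, X4, X5, X6}); total cost 4 + 2 = 6.
No covering selection has total cost below 6.

6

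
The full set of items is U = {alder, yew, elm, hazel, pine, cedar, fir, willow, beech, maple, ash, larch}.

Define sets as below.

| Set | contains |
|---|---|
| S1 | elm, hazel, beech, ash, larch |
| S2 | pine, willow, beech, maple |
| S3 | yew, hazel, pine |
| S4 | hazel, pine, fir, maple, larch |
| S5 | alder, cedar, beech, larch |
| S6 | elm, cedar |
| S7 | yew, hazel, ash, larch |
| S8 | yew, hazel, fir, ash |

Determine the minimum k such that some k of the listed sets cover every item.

4

Take {S2, S5, S6, S8}. Their union is {alder, yew, elm, hazel, pine, cedar, fir, willow, beech, maple, ash, larch}, which is all 12 items.
No 3 of the 8 sets cover everything (all 56 combinations miss at least one item), so 4 is optimal.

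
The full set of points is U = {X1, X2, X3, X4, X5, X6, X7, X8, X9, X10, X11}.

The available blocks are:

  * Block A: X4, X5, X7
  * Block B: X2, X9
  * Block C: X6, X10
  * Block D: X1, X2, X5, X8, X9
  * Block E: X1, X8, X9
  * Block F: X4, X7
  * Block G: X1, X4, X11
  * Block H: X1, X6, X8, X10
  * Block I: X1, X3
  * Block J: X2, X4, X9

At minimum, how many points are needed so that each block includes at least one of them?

4

The 4 points {X3, X4, X9, X10} hit every block.
The blocks B, C, F, I are pairwise disjoint, so any hitting set needs a separate point for each — at least 4. Hence 4 is optimal.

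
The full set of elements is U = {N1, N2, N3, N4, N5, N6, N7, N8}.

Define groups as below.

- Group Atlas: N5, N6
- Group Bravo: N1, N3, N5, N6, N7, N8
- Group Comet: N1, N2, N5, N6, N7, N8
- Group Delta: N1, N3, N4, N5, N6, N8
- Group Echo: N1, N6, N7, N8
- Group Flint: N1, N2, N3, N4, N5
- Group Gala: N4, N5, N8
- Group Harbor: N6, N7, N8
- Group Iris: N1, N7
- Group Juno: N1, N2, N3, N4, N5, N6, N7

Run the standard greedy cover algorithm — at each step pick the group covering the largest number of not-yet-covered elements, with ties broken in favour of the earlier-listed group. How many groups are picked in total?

Greedy: pick Juno (covers 7 new) → pick Bravo (covers 1 new). Total picks: 2.

2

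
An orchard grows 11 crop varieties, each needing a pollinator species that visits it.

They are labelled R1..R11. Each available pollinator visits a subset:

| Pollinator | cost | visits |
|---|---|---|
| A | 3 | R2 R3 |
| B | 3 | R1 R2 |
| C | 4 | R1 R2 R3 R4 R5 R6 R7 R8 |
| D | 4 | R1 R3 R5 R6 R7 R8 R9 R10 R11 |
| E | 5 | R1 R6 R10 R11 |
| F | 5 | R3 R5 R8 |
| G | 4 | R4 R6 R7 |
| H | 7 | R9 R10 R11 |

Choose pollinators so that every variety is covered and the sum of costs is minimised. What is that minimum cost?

8

C, D together cover every variety (C ∪ D = {R1, R2, R3, R4, R5, R6, R7, R8, R9, R10, R11}); total cost 4 + 4 = 8.
No covering selection has total cost below 8.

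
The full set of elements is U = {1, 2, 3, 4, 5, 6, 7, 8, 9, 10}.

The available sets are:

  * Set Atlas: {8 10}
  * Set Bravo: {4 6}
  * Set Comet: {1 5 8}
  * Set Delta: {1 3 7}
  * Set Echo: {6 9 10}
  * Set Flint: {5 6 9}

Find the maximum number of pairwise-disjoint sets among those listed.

Atlas, Delta, Flint are pairwise disjoint (Atlas={8,10}; Delta={1,3,7}; Flint={5,6,9}).
Every remaining set overlaps one of these, and no 4 of the listed sets are pairwise disjoint, so 3 is the maximum.

3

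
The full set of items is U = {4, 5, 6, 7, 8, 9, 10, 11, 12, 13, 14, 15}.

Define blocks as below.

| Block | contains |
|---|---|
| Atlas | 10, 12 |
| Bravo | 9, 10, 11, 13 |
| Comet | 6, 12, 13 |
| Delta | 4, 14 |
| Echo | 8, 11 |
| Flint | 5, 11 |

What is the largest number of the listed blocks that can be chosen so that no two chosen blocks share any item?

Comet, Delta, Echo are pairwise disjoint (Comet={6,12,13}; Delta={4,14}; Echo={8,11}).
Every remaining block overlaps one of these, and no 4 of the listed blocks are pairwise disjoint, so 3 is the maximum.

3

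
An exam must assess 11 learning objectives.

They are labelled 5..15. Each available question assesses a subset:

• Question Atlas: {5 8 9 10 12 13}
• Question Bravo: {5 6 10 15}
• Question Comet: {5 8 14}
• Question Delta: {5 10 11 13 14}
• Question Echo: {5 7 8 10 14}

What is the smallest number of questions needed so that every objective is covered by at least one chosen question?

Take {Atlas, Bravo, Delta, Echo}. Their union is {5, 6, 7, 8, 9, 10, 11, 12, 13, 14, 15}, which is all 11 objectives.
Only Atlas contains 9, so Atlas is forced; the remaining 5 objectives need at least 3 more questions (each remaining question adds at most 2) — so at least 4 questions are needed, and 4 is optimal.

4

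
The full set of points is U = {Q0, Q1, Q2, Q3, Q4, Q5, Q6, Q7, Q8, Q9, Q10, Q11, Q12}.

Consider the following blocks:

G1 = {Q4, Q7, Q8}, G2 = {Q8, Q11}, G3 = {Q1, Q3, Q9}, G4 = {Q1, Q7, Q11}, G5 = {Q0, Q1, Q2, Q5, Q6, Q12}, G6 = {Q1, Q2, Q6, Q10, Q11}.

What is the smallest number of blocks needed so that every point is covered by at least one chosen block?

4

G1 and G3 and G5 and G6 together: G1 ∪ G3 ∪ G5 ∪ G6 = {Q0, Q1, Q2, Q3, Q4, Q5, Q6, Q7, Q8, Q9, Q10, Q11, Q12} — every point is covered.
Only G5 contains Q0, so G5 is forced; the remaining 7 points need at least 3 more blocks (each remaining block adds at most 3) — so at least 4 blocks are needed, and 4 is optimal.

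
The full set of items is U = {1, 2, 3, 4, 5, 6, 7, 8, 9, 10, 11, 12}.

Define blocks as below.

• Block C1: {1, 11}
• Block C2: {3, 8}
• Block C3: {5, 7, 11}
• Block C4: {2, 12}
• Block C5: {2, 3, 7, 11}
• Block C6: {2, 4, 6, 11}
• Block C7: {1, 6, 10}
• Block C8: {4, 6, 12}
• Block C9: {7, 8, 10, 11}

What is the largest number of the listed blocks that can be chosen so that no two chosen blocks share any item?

4

C2, C3, C4, C7 are pairwise disjoint (C2={3,8}; C3={5,7,11}; C4={2,12}; C7={1,6,10}).
Every remaining block overlaps one of these, and no 5 of the listed blocks are pairwise disjoint, so 4 is the maximum.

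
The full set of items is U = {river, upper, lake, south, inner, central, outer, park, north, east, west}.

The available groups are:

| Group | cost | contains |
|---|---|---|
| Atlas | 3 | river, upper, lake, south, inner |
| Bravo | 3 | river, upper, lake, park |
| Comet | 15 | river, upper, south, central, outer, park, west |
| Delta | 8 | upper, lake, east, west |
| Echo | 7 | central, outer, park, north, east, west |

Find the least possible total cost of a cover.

10

Atlas, Echo together cover every item (Atlas ∪ Echo = {river, upper, lake, south, inner, central, outer, park, north, east, west}); total cost 3 + 7 = 10.
No covering selection has total cost below 10.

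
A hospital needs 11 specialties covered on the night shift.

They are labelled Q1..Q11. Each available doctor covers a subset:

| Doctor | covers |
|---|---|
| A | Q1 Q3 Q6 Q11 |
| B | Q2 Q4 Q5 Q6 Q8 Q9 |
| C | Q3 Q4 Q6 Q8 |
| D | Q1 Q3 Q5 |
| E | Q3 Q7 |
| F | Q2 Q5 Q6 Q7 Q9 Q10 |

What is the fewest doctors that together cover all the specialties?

3

A and C and F together: A ∪ C ∪ F = {Q1, Q2, Q3, Q4, Q5, Q6, Q7, Q8, Q9, Q10, Q11} — every specialty is covered.
Only F contains Q10, so F is forced; the remaining 5 specialties need at least 2 more doctors (each remaining doctor adds at most 3) — so at least 3 doctors are needed, and 3 is optimal.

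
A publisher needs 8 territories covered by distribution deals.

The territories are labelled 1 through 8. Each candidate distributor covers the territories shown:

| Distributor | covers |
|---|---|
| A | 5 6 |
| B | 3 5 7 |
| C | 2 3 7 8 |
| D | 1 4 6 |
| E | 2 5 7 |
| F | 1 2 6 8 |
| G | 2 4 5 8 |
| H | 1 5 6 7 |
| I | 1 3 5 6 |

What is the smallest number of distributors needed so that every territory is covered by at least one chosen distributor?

B and G and I together: B ∪ G ∪ I = {1, 2, 3, 4, 5, 6, 7, 8} — every territory is covered.
No 2 of the 9 distributors cover everything (all 36 combinations miss at least one territory), so 3 is optimal.

3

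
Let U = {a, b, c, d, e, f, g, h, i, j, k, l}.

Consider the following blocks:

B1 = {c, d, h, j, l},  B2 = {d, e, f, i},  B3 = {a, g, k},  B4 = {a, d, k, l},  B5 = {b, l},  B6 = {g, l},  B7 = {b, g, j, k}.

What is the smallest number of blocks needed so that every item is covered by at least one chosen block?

4

B1, B2, B3, and B7 cover everything between them: the union {a, b, c, d, e, f, g, h, i, j, k, l} is all of U.
Only B1 contains c, so B1 is forced; the remaining 7 items need at least 3 more blocks (each remaining block adds at most 3) — so at least 4 blocks are needed, and 4 is optimal.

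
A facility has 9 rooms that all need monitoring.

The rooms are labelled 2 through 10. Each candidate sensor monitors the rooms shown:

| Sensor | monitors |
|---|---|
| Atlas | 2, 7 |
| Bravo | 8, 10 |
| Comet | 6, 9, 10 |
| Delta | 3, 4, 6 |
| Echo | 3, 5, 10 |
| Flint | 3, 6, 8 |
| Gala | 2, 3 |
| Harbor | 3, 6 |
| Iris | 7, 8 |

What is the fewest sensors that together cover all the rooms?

Take {Atlas, Comet, Delta, Echo, Iris}. Their union is {2, 3, 4, 5, 6, 7, 8, 9, 10}, which is all 9 rooms.
No 4 of the 9 sensors cover everything (all 126 combinations miss at least one room), so 5 is optimal.

5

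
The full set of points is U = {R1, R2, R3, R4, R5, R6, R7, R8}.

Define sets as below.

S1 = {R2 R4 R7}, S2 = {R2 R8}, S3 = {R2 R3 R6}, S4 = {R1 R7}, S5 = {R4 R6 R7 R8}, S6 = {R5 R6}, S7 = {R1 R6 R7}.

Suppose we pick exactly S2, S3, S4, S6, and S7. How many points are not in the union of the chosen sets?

1

Union of S2, S3, S4, S6, S7 = {R1, R2, R3, R5, R6, R7, R8}.
Not covered: R4 — 1 point.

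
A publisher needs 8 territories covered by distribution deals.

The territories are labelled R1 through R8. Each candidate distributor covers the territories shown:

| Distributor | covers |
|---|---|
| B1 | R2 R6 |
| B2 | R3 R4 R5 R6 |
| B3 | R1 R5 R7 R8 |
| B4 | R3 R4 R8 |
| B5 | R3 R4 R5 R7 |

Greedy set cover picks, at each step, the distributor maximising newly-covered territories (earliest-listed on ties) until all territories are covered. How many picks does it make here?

3

Greedy: pick B2 (covers 4 new) → pick B3 (covers 3 new) → pick B1 (covers 1 new). Total picks: 3.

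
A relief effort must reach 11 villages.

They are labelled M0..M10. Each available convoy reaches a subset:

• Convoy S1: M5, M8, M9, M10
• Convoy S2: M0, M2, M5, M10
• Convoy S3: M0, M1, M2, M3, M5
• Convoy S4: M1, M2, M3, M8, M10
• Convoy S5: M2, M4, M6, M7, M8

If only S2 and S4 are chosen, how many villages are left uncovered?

4

Union of S2, S4 = {M0, M1, M2, M3, M5, M8, M10}.
Not covered: M4, M6, M7, M9 — 4 villages.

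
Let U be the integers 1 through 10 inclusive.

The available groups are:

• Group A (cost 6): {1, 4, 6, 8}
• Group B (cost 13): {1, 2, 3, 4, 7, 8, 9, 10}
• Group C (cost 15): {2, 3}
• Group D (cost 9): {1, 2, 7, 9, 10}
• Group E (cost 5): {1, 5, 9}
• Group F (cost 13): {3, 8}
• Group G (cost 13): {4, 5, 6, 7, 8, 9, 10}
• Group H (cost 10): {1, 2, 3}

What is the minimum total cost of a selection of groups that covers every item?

23

G, H together cover every item (G ∪ H = {1, 2, 3, 4, 5, 6, 7, 8, 9, 10}); total cost 13 + 10 = 23.
The greedy pick A, D, E, H costs 30; no covering selection beats 23.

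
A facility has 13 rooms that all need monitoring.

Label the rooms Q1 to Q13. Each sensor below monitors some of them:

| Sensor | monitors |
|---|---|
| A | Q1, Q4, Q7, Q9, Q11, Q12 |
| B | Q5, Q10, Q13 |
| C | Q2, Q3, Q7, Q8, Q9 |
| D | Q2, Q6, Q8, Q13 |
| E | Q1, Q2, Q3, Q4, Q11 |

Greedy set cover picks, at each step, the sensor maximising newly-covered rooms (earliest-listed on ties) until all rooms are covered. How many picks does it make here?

Greedy: pick A (covers 6 new) → pick D (covers 4 new) → pick B (covers 2 new) → pick C (covers 1 new). Total picks: 4.

4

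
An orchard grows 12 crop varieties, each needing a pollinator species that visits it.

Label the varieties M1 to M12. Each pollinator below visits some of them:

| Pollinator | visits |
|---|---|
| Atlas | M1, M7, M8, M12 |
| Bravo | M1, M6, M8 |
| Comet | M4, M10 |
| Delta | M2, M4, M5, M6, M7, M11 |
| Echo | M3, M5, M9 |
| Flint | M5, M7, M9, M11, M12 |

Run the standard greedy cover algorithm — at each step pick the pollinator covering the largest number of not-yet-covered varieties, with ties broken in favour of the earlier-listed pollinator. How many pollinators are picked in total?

Greedy: pick Delta (covers 6 new) → pick Atlas (covers 3 new) → pick Echo (covers 2 new) → pick Comet (covers 1 new). Total picks: 4.

4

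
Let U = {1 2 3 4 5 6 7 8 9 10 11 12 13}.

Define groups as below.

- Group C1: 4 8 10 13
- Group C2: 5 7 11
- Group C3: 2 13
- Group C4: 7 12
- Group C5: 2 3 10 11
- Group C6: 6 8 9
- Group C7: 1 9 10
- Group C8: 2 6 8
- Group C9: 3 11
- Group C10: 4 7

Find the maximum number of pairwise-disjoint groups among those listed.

C3, C6, C9, C10 are pairwise disjoint (C3={2,13}; C6={6,8,9}; C9={3,11}; C10={4,7}).
Every remaining group overlaps one of these, and no 5 of the listed groups are pairwise disjoint, so 4 is the maximum.

4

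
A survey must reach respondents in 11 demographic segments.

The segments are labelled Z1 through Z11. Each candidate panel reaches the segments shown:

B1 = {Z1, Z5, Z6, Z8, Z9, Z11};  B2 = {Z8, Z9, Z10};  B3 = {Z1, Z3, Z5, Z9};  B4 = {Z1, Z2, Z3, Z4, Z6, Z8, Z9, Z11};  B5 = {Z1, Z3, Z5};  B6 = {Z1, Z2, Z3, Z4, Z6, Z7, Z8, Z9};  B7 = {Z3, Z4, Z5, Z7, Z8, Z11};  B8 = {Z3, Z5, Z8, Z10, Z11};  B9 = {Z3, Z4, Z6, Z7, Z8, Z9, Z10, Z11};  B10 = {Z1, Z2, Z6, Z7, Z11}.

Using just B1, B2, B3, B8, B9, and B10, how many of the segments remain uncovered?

Union of B1, B2, B3, B8, B9, B10 = {Z1, Z2, Z3, Z4, Z5, Z6, Z7, Z8, Z9, Z10, Z11} — that's every segment, so 0 are uncovered.

0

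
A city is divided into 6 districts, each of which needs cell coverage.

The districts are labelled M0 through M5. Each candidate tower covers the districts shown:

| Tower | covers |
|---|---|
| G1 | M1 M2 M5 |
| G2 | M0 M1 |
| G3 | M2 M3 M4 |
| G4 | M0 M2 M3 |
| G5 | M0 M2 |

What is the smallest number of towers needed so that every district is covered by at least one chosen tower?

3

Take {G1, G3, G5}. Their union is {M0, M1, M2, M3, M4, M5}, which is all 6 districts.
Only G3 contains M4, so G3 is forced; the remaining 3 districts need at least 2 more towers (each remaining tower adds at most 2) — so at least 3 towers are needed, and 3 is optimal.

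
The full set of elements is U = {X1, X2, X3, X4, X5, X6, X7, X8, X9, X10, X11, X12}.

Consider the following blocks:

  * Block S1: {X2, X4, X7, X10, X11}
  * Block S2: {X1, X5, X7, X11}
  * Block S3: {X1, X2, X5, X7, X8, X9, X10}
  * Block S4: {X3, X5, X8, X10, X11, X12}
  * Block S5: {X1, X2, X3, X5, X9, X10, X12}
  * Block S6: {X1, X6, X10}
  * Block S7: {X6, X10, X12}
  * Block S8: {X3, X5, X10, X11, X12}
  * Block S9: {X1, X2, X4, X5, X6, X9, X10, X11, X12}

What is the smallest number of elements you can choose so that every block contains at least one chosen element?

Take H = {X10, X11}. Each listed block contains at least one of these, so H is a hitting set of size 2.
The blocks S2, S7 are pairwise disjoint, so any hitting set needs a separate element for each — at least 2. Hence 2 is optimal.

2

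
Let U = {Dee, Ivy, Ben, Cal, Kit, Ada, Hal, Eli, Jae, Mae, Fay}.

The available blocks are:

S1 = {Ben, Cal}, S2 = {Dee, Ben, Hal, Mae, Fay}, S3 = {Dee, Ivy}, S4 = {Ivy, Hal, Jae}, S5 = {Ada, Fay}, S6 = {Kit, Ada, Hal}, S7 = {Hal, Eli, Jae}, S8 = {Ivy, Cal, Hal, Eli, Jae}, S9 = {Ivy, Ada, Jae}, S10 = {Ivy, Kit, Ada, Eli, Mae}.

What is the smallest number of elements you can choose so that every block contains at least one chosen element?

4

H = {Ivy, Ben, Ada, Jae} meets every block (each contains at least one member of H), and |H| = 4.
The blocks S1, S3, S5, S7 are pairwise disjoint, so any hitting set needs a separate element for each — at least 4. Hence 4 is optimal.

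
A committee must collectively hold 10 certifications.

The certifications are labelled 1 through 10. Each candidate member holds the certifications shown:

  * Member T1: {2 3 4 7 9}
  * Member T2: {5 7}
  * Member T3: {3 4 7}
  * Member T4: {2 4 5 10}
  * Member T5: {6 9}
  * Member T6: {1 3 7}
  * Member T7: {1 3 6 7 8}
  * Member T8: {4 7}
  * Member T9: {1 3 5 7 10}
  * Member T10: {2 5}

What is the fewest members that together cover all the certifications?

3

T1 and T7 and T9 together: T1 ∪ T7 ∪ T9 = {1, 2, 3, 4, 5, 6, 7, 8, 9, 10} — every certification is covered.
Only T7 contains 8, so T7 is forced; the remaining 5 certifications need at least 2 more members (each remaining member adds at most 4) — so at least 3 members are needed, and 3 is optimal.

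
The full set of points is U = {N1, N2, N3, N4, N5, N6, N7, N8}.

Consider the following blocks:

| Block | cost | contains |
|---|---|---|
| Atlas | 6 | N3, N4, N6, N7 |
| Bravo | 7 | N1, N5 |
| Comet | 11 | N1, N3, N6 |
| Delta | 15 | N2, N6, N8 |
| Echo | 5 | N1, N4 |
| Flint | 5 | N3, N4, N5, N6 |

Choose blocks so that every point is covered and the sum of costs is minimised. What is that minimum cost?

28

Atlas, Bravo, Delta together cover every point (Atlas ∪ Bravo ∪ Delta = {N1, N2, N3, N4, N5, N6, N7, N8}); total cost 6 + 7 + 15 = 28.
The greedy pick Flint, Echo, Atlas, Delta costs 31; no covering selection beats 28.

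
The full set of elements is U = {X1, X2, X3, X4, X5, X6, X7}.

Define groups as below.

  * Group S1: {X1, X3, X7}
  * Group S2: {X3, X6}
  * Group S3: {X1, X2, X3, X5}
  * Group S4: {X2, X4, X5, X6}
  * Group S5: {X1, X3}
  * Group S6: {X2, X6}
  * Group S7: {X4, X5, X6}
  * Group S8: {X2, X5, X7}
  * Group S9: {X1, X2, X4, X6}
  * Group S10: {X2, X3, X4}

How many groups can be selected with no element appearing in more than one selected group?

2

S5, S6 are pairwise disjoint (S5={X1,X3}; S6={X2,X6}).
Every remaining group overlaps one of these, and no 3 of the listed groups are pairwise disjoint, so 2 is the maximum.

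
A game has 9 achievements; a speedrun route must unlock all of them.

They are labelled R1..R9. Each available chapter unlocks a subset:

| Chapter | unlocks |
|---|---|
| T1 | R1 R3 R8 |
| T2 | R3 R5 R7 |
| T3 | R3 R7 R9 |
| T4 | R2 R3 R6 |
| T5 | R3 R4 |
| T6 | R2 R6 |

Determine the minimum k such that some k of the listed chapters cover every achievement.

Take {T1, T2, T3, T5, T6}. Their union is {R1, R2, R3, R4, R5, R6, R7, R8, R9}, which is all 9 achievements.
Only T5 contains R4, so T5 is forced; the remaining 7 achievements need at least 4 more chapters (each remaining chapter adds at most 2) — so at least 5 chapters are needed, and 5 is optimal.

5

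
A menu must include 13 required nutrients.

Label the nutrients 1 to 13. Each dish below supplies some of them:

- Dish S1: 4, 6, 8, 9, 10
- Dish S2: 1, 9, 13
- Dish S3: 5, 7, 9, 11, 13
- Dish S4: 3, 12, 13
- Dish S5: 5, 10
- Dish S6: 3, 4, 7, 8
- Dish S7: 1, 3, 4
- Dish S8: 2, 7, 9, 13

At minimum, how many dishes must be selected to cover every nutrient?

S1 and S3 and S4 and S7 and S8 together: S1 ∪ S3 ∪ S4 ∪ S7 ∪ S8 = {1, 2, 3, 4, 5, 6, 7, 8, 9, 10, 11, 12, 13} — every nutrient is covered.
No 4 of the 8 dishes cover everything (all 70 combinations miss at least one nutrient), so 5 is optimal.

5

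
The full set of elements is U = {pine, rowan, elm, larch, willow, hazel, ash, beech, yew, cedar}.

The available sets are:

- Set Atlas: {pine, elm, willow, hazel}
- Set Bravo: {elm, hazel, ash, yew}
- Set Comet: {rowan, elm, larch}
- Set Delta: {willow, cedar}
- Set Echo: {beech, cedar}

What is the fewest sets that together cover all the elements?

Take {Atlas, Bravo, Comet, Echo}. Their union is {pine, rowan, elm, larch, willow, hazel, ash, beech, yew, cedar}, which is all 10 elements.
Only Atlas contains pine, so Atlas is forced; the remaining 6 elements need at least 3 more sets (each remaining set adds at most 2) — so at least 4 sets are needed, and 4 is optimal.

4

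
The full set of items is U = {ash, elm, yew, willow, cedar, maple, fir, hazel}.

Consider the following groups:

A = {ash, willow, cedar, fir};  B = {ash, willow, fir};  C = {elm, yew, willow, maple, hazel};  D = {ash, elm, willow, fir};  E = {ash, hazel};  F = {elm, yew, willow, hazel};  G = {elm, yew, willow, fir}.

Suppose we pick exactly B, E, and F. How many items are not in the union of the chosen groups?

2

Union of B, E, F = {ash, elm, yew, willow, fir, hazel}.
Not covered: cedar, maple — 2 items.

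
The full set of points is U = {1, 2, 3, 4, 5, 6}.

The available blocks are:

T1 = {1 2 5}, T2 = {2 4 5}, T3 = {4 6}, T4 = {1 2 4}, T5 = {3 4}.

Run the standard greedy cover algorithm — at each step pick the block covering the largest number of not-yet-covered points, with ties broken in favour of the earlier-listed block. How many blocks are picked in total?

Greedy: pick T1 (covers 3 new) → pick T3 (covers 2 new) → pick T5 (covers 1 new). Total picks: 3.

3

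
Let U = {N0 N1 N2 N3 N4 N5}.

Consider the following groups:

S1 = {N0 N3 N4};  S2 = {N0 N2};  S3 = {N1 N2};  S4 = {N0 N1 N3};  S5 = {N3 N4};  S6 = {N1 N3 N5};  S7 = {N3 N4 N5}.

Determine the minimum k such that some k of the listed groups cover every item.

S2, S4, and S7 cover everything between them: the union {N0, N1, N2, N3, N4, N5} is all of U.
No 2 of the 7 groups cover everything (all 21 combinations miss at least one item), so 3 is optimal.

3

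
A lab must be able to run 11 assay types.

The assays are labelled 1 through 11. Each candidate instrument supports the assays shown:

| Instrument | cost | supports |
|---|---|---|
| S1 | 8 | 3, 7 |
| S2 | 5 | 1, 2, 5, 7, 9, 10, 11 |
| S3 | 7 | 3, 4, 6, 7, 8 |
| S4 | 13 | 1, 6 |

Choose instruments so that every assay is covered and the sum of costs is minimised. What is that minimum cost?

S2, S3 together cover every assay (S2 ∪ S3 = {1, 2, 3, 4, 5, 6, 7, 8, 9, 10, 11}); total cost 5 + 7 = 12.
No covering selection has total cost below 12.

12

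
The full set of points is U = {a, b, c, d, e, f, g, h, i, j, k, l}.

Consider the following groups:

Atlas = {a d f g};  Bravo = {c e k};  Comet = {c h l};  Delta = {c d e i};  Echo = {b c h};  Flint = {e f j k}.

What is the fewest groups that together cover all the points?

Atlas and Comet and Delta and Echo and Flint together: Atlas ∪ Comet ∪ Delta ∪ Echo ∪ Flint = {a, b, c, d, e, f, g, h, i, j, k, l} — every point is covered.
No 4 of the 6 groups cover everything (all 15 combinations miss at least one point), so 5 is optimal.

5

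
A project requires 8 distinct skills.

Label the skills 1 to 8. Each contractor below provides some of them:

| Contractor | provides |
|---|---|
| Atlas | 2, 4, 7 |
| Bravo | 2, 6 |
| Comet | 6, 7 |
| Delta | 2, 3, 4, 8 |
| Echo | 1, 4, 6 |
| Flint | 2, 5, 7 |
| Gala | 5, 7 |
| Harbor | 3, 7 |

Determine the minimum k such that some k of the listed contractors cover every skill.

3

Take {Delta, Echo, Flint}. Their union is {1, 2, 3, 4, 5, 6, 7, 8}, which is all 8 skills.
Only Echo contains 1, so Echo is forced; the remaining 5 skills need at least 2 more contractors (each remaining contractor adds at most 3) — so at least 3 contractors are needed, and 3 is optimal.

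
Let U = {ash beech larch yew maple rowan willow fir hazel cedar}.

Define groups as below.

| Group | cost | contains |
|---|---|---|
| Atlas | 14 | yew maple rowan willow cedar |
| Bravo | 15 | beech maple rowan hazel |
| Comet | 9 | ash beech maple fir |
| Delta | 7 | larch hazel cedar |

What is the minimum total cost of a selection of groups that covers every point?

30

Atlas, Comet, Delta together cover every point (Atlas ∪ Comet ∪ Delta = {ash, beech, larch, yew, maple, rowan, willow, fir, hazel, cedar}); total cost 14 + 9 + 7 = 30.
No covering selection has total cost below 30.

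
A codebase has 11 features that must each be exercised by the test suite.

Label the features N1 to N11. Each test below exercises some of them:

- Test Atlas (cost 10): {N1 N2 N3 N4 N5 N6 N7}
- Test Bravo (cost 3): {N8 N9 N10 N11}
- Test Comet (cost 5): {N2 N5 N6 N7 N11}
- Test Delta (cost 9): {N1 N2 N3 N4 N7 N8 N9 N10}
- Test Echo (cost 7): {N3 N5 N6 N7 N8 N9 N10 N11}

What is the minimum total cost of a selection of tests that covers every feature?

13

Atlas, Bravo together cover every feature (Atlas ∪ Bravo = {N1, N2, N3, N4, N5, N6, N7, N8, N9, N10, N11}); total cost 10 + 3 = 13.
The greedy pick Bravo, Comet, Delta costs 17; no covering selection beats 13.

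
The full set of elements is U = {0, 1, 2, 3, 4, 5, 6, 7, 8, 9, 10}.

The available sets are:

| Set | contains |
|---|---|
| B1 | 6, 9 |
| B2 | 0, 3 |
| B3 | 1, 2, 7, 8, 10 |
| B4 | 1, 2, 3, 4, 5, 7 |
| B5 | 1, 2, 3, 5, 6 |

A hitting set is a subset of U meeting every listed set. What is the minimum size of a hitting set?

3

H = {3, 6, 10} meets every set (each contains at least one member of H), and |H| = 3.
The sets B1, B2, B3 are pairwise disjoint, so any hitting set needs a separate element for each — at least 3. Hence 3 is optimal.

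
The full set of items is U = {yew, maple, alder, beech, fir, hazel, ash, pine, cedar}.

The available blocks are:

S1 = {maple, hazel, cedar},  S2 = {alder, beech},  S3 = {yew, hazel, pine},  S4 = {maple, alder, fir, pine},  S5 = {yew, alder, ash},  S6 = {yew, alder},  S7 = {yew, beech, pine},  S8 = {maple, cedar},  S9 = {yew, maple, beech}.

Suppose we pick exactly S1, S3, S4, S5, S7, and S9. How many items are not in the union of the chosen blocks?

0

Union of S1, S3, S4, S5, S7, S9 = {yew, maple, alder, beech, fir, hazel, ash, pine, cedar} — that's every item, so 0 are uncovered.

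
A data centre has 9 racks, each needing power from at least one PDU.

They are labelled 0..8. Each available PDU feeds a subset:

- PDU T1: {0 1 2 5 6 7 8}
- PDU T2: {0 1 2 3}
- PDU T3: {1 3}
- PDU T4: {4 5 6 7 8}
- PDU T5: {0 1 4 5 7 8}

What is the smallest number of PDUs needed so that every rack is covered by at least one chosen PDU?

2

T2 and T4 together: T2 ∪ T4 = {0, 1, 2, 3, 4, 5, 6, 7, 8} — every rack is covered.
No single PDU has all 9 racks (the largest, T1, has 7), so 2 is optimal.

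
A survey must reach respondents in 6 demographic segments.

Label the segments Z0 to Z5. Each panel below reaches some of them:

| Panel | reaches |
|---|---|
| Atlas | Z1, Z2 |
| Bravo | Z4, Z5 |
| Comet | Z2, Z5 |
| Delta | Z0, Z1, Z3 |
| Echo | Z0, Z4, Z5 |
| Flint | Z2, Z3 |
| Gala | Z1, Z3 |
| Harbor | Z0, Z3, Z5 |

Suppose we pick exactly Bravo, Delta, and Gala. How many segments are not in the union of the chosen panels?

1

Union of Bravo, Delta, Gala = {Z0, Z1, Z3, Z4, Z5}.
Not covered: Z2 — 1 segment.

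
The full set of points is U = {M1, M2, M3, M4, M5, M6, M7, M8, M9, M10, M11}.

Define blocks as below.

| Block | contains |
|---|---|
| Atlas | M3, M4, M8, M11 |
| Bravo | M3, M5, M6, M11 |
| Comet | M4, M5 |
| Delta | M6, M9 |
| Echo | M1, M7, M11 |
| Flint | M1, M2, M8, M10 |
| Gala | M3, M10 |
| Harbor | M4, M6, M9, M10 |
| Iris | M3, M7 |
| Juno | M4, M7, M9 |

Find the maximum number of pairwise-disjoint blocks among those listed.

4

Comet, Delta, Echo, Gala are pairwise disjoint (Comet={M4,M5}; Delta={M6,M9}; Echo={M1,M7,M11}; Gala={M3,M10}).
Every remaining block overlaps one of these, and no 5 of the listed blocks are pairwise disjoint, so 4 is the maximum.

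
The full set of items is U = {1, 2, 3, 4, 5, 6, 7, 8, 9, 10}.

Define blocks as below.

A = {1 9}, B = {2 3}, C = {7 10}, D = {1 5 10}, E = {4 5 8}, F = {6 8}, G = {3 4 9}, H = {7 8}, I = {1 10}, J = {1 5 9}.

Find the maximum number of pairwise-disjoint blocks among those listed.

4

A, B, C, E are pairwise disjoint (A={1,9}; B={2,3}; C={7,10}; E={4,5,8}).
Every remaining block overlaps one of these, and no 5 of the listed blocks are pairwise disjoint, so 4 is the maximum.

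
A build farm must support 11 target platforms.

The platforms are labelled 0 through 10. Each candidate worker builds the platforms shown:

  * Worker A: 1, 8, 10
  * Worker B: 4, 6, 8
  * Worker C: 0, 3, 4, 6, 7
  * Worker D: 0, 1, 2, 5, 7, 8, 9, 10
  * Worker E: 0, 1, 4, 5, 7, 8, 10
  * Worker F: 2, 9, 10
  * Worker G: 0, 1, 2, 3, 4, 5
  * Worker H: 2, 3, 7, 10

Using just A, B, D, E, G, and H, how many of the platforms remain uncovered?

0

Union of A, B, D, E, G, H = {0, 1, 2, 3, 4, 5, 6, 7, 8, 9, 10} — that's every platform, so 0 are uncovered.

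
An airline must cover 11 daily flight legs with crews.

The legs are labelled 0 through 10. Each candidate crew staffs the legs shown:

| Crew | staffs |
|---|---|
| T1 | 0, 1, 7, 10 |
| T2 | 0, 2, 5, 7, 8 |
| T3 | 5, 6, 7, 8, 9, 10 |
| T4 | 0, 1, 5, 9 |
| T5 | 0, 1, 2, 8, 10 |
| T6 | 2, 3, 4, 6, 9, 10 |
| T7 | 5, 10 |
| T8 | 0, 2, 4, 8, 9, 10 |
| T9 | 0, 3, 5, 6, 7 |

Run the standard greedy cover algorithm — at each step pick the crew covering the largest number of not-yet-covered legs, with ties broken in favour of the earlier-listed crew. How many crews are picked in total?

Greedy: pick T3 (covers 6 new) → pick T5 (covers 3 new) → pick T6 (covers 2 new). Total picks: 3.

3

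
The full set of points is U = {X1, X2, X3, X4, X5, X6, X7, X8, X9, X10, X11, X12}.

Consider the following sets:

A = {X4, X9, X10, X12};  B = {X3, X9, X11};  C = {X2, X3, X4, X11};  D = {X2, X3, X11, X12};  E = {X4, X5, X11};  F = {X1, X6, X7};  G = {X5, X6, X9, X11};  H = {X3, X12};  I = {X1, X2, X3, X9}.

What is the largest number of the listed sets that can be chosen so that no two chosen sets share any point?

E, F, H are pairwise disjoint (E={X4,X5,X11}; F={X1,X6,X7}; H={X3,X12}).
Every remaining set overlaps one of these, and no 4 of the listed sets are pairwise disjoint, so 3 is the maximum.

3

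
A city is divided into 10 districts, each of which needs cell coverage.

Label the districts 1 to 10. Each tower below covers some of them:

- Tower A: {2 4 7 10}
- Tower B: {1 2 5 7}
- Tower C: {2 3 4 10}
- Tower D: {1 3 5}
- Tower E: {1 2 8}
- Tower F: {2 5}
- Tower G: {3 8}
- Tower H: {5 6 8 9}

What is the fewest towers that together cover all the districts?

Take {A, D, H}. Their union is {1, 2, 3, 4, 5, 6, 7, 8, 9, 10}, which is all 10 districts.
Each tower has at most 4 districts, and 2·4 = 8 < 10 — so at least 3 towers are needed, and 3 is optimal.

3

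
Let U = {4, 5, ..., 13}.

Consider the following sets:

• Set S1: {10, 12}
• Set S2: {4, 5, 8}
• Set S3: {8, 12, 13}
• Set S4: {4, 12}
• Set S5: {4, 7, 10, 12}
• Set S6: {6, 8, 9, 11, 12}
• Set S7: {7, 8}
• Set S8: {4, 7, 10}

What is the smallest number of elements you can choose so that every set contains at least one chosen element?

The 3 elements {4, 7, 12} hit every set.
No choice of 2 elements meets every set, so 3 is the minimum.

3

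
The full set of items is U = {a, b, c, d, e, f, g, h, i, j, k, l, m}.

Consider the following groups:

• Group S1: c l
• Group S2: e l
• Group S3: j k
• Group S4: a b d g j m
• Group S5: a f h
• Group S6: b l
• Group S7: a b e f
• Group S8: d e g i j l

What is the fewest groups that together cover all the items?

S1, S3, S4, S5, and S8 cover everything between them: the union {a, b, c, d, e, f, g, h, i, j, k, l, m} is all of U.
No 4 of the 8 groups cover everything (all 70 combinations miss at least one item), so 5 is optimal.

5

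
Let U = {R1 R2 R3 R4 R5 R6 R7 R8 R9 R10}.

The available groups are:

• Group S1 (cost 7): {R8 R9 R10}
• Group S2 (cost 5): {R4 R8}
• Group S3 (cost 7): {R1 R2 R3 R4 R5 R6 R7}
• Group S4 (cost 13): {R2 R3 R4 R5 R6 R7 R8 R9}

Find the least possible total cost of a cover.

S1, S3 together cover every item (S1 ∪ S3 = {R1, R2, R3, R4, R5, R6, R7, R8, R9, R10}); total cost 7 + 7 = 14.
No covering selection has total cost below 14.

14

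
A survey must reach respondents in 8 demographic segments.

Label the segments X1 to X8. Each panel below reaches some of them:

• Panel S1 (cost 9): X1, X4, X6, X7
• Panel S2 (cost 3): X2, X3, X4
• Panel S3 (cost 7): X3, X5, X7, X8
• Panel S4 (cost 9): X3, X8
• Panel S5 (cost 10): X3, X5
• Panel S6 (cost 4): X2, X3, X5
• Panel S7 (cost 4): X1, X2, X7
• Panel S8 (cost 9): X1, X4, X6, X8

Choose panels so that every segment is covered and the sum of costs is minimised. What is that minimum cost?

S6, S7, S8 together cover every segment (S6 ∪ S7 ∪ S8 = {X1, X2, X3, X4, X5, X6, X7, X8}); total cost 4 + 4 + 9 = 17.
The greedy pick S2, S7, S3, S1 costs 23; no covering selection beats 17.

17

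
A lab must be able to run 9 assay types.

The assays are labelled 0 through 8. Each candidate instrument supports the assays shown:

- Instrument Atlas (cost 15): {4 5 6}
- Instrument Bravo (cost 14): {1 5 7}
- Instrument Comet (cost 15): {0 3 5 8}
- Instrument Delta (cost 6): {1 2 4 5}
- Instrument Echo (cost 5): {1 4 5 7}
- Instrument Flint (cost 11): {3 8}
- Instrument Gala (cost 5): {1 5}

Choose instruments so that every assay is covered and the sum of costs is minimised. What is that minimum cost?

Atlas, Comet, Delta, Echo together cover every assay (Atlas ∪ Comet ∪ Delta ∪ Echo = {0, 1, 2, 3, 4, 5, 6, 7, 8}); total cost 15 + 15 + 6 + 5 = 41.
No covering selection has total cost below 41.

41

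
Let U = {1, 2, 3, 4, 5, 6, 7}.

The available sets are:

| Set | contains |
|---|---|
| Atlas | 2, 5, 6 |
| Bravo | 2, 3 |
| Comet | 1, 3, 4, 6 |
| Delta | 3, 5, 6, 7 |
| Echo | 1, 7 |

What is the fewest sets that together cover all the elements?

3

Bravo, Comet, and Delta cover everything between them: the union {1, 2, 3, 4, 5, 6, 7} is all of U.
Only Comet contains 4, so Comet is forced; the remaining 3 elements need at least 2 more sets (each remaining set adds at most 2) — so at least 3 sets are needed, and 3 is optimal.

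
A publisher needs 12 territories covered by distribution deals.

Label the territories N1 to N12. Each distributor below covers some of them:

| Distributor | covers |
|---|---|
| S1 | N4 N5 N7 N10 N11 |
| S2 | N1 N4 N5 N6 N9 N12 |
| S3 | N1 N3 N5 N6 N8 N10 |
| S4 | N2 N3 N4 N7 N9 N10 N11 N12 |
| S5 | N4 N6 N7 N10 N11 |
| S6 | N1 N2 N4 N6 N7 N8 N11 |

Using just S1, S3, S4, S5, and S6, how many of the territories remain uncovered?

0

Union of S1, S3, S4, S5, S6 = {N1, N2, N3, N4, N5, N6, N7, N8, N9, N10, N11, N12} — that's every territory, so 0 are uncovered.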